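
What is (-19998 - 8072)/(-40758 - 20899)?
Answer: 28070/61657 ≈ 0.45526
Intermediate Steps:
(-19998 - 8072)/(-40758 - 20899) = -28070/(-61657) = -28070*(-1/61657) = 28070/61657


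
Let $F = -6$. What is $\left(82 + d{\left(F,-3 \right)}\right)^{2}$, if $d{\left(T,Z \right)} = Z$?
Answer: $6241$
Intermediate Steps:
$\left(82 + d{\left(F,-3 \right)}\right)^{2} = \left(82 - 3\right)^{2} = 79^{2} = 6241$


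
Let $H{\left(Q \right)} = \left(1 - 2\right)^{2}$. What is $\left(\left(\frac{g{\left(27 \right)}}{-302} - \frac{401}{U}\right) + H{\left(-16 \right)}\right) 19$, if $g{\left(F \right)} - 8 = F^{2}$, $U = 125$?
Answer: $- \frac{3334063}{37750} \approx -88.32$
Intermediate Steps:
$g{\left(F \right)} = 8 + F^{2}$
$H{\left(Q \right)} = 1$ ($H{\left(Q \right)} = \left(-1\right)^{2} = 1$)
$\left(\left(\frac{g{\left(27 \right)}}{-302} - \frac{401}{U}\right) + H{\left(-16 \right)}\right) 19 = \left(\left(\frac{8 + 27^{2}}{-302} - \frac{401}{125}\right) + 1\right) 19 = \left(\left(\left(8 + 729\right) \left(- \frac{1}{302}\right) - \frac{401}{125}\right) + 1\right) 19 = \left(\left(737 \left(- \frac{1}{302}\right) - \frac{401}{125}\right) + 1\right) 19 = \left(\left(- \frac{737}{302} - \frac{401}{125}\right) + 1\right) 19 = \left(- \frac{213227}{37750} + 1\right) 19 = \left(- \frac{175477}{37750}\right) 19 = - \frac{3334063}{37750}$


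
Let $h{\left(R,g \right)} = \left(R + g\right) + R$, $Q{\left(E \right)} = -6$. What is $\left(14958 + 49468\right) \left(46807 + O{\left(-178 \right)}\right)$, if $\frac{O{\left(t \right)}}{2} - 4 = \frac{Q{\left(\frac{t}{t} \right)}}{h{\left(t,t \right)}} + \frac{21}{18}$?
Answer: $\frac{805340075684}{267} \approx 3.0163 \cdot 10^{9}$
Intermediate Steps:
$h{\left(R,g \right)} = g + 2 R$
$O{\left(t \right)} = \frac{31}{3} - \frac{4}{t}$ ($O{\left(t \right)} = 8 + 2 \left(- \frac{6}{t + 2 t} + \frac{21}{18}\right) = 8 + 2 \left(- \frac{6}{3 t} + 21 \cdot \frac{1}{18}\right) = 8 + 2 \left(- 6 \frac{1}{3 t} + \frac{7}{6}\right) = 8 + 2 \left(- \frac{2}{t} + \frac{7}{6}\right) = 8 + 2 \left(\frac{7}{6} - \frac{2}{t}\right) = 8 + \left(\frac{7}{3} - \frac{4}{t}\right) = \frac{31}{3} - \frac{4}{t}$)
$\left(14958 + 49468\right) \left(46807 + O{\left(-178 \right)}\right) = \left(14958 + 49468\right) \left(46807 + \left(\frac{31}{3} - \frac{4}{-178}\right)\right) = 64426 \left(46807 + \left(\frac{31}{3} - - \frac{2}{89}\right)\right) = 64426 \left(46807 + \left(\frac{31}{3} + \frac{2}{89}\right)\right) = 64426 \left(46807 + \frac{2765}{267}\right) = 64426 \cdot \frac{12500234}{267} = \frac{805340075684}{267}$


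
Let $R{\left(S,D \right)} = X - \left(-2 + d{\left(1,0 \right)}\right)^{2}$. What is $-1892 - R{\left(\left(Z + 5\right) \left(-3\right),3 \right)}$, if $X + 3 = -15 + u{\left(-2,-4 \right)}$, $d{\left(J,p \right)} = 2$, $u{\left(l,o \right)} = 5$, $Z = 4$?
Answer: $-1879$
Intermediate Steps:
$X = -13$ ($X = -3 + \left(-15 + 5\right) = -3 - 10 = -13$)
$R{\left(S,D \right)} = -13$ ($R{\left(S,D \right)} = -13 - \left(-2 + 2\right)^{2} = -13 - 0^{2} = -13 - 0 = -13 + 0 = -13$)
$-1892 - R{\left(\left(Z + 5\right) \left(-3\right),3 \right)} = -1892 - -13 = -1892 + 13 = -1879$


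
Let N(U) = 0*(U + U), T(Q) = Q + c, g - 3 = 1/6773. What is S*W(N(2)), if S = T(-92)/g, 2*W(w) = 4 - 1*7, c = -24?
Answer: 589251/10160 ≈ 57.997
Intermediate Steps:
g = 20320/6773 (g = 3 + 1/6773 = 20320/6773 ≈ 3.0001)
T(Q) = -24 + Q (T(Q) = Q - 24 = -24 + Q)
N(U) = 0 (N(U) = 0*(2*U) = 0)
W(w) = -3/2 (W(w) = (4 - 1*7)/2 = (4 - 7)/2 = (½)*(-3) = -3/2)
S = -196417/5080 (S = (-24 - 92)/(20320/6773) = -116*6773/20320 = -196417/5080 ≈ -38.665)
S*W(N(2)) = -196417/5080*(-3/2) = 589251/10160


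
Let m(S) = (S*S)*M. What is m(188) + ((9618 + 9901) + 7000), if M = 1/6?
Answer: 97229/3 ≈ 32410.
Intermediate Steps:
M = ⅙ ≈ 0.16667
m(S) = S²/6 (m(S) = (S*S)*(⅙) = S²*(⅙) = S²/6)
m(188) + ((9618 + 9901) + 7000) = (⅙)*188² + ((9618 + 9901) + 7000) = (⅙)*35344 + (19519 + 7000) = 17672/3 + 26519 = 97229/3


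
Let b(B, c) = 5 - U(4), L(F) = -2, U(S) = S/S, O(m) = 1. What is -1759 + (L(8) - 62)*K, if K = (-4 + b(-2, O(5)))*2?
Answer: -1759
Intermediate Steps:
U(S) = 1
b(B, c) = 4 (b(B, c) = 5 - 1*1 = 5 - 1 = 4)
K = 0 (K = (-4 + 4)*2 = 0*2 = 0)
-1759 + (L(8) - 62)*K = -1759 + (-2 - 62)*0 = -1759 - 64*0 = -1759 + 0 = -1759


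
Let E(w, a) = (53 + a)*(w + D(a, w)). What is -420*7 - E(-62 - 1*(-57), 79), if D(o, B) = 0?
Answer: -2280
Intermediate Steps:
E(w, a) = w*(53 + a) (E(w, a) = (53 + a)*(w + 0) = (53 + a)*w = w*(53 + a))
-420*7 - E(-62 - 1*(-57), 79) = -420*7 - (-62 - 1*(-57))*(53 + 79) = -2940 - (-62 + 57)*132 = -2940 - (-5)*132 = -2940 - 1*(-660) = -2940 + 660 = -2280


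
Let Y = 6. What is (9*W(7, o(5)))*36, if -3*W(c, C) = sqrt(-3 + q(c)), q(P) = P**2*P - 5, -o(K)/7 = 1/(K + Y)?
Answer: -108*sqrt(335) ≈ -1976.7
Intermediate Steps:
o(K) = -7/(6 + K) (o(K) = -7/(K + 6) = -7/(6 + K))
q(P) = -5 + P**3 (q(P) = P**3 - 5 = -5 + P**3)
W(c, C) = -sqrt(-8 + c**3)/3 (W(c, C) = -sqrt(-3 + (-5 + c**3))/3 = -sqrt(-8 + c**3)/3)
(9*W(7, o(5)))*36 = (9*(-sqrt(-8 + 7**3)/3))*36 = (9*(-sqrt(-8 + 343)/3))*36 = (9*(-sqrt(335)/3))*36 = -3*sqrt(335)*36 = -108*sqrt(335)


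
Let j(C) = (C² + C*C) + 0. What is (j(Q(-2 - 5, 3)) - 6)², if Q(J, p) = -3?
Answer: 144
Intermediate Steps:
j(C) = 2*C² (j(C) = (C² + C²) + 0 = 2*C² + 0 = 2*C²)
(j(Q(-2 - 5, 3)) - 6)² = (2*(-3)² - 6)² = (2*9 - 6)² = (18 - 6)² = 12² = 144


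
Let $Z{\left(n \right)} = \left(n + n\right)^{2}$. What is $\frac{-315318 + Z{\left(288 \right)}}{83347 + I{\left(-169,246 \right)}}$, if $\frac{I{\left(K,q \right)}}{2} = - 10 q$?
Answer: $\frac{16458}{78427} \approx 0.20985$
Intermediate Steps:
$I{\left(K,q \right)} = - 20 q$ ($I{\left(K,q \right)} = 2 \left(- 10 q\right) = - 20 q$)
$Z{\left(n \right)} = 4 n^{2}$ ($Z{\left(n \right)} = \left(2 n\right)^{2} = 4 n^{2}$)
$\frac{-315318 + Z{\left(288 \right)}}{83347 + I{\left(-169,246 \right)}} = \frac{-315318 + 4 \cdot 288^{2}}{83347 - 4920} = \frac{-315318 + 4 \cdot 82944}{83347 - 4920} = \frac{-315318 + 331776}{78427} = 16458 \cdot \frac{1}{78427} = \frac{16458}{78427}$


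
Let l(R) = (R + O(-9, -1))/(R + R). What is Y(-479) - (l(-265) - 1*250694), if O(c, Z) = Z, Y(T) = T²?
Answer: 127235642/265 ≈ 4.8013e+5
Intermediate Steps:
l(R) = (-1 + R)/(2*R) (l(R) = (R - 1)/(R + R) = (-1 + R)/((2*R)) = (-1 + R)*(1/(2*R)) = (-1 + R)/(2*R))
Y(-479) - (l(-265) - 1*250694) = (-479)² - ((½)*(-1 - 265)/(-265) - 1*250694) = 229441 - ((½)*(-1/265)*(-266) - 250694) = 229441 - (133/265 - 250694) = 229441 - 1*(-66433777/265) = 229441 + 66433777/265 = 127235642/265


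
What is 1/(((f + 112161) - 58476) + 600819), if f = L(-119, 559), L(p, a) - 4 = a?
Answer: 1/655067 ≈ 1.5266e-6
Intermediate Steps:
L(p, a) = 4 + a
f = 563 (f = 4 + 559 = 563)
1/(((f + 112161) - 58476) + 600819) = 1/(((563 + 112161) - 58476) + 600819) = 1/((112724 - 58476) + 600819) = 1/(54248 + 600819) = 1/655067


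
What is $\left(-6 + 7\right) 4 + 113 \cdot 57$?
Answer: $6445$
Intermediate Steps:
$\left(-6 + 7\right) 4 + 113 \cdot 57 = 1 \cdot 4 + 6441 = 4 + 6441 = 6445$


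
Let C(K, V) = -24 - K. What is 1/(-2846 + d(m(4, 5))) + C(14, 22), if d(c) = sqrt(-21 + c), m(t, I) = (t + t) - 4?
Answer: -307792700/8099733 - I*sqrt(17)/8099733 ≈ -38.0 - 5.0904e-7*I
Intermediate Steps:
m(t, I) = -4 + 2*t (m(t, I) = 2*t - 4 = -4 + 2*t)
1/(-2846 + d(m(4, 5))) + C(14, 22) = 1/(-2846 + sqrt(-21 + (-4 + 2*4))) + (-24 - 1*14) = 1/(-2846 + sqrt(-21 + (-4 + 8))) + (-24 - 14) = 1/(-2846 + sqrt(-21 + 4)) - 38 = 1/(-2846 + sqrt(-17)) - 38 = 1/(-2846 + I*sqrt(17)) - 38 = -38 + 1/(-2846 + I*sqrt(17))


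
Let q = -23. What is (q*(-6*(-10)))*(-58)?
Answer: 80040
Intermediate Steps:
(q*(-6*(-10)))*(-58) = -(-138)*(-10)*(-58) = -23*60*(-58) = -1380*(-58) = 80040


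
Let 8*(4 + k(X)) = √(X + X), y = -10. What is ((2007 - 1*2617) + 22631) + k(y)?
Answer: 22017 + I*√5/4 ≈ 22017.0 + 0.55902*I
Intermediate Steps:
k(X) = -4 + √2*√X/8 (k(X) = -4 + √(X + X)/8 = -4 + √(2*X)/8 = -4 + (√2*√X)/8 = -4 + √2*√X/8)
((2007 - 1*2617) + 22631) + k(y) = ((2007 - 1*2617) + 22631) + (-4 + √2*√(-10)/8) = ((2007 - 2617) + 22631) + (-4 + √2*(I*√10)/8) = (-610 + 22631) + (-4 + I*√5/4) = 22021 + (-4 + I*√5/4) = 22017 + I*√5/4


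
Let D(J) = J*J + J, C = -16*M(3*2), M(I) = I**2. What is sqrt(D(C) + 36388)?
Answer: 2*sqrt(91897) ≈ 606.29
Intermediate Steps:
C = -576 (C = -16*(3*2)**2 = -16*6**2 = -16*36 = -576)
D(J) = J + J**2 (D(J) = J**2 + J = J + J**2)
sqrt(D(C) + 36388) = sqrt(-576*(1 - 576) + 36388) = sqrt(-576*(-575) + 36388) = sqrt(331200 + 36388) = sqrt(367588) = 2*sqrt(91897)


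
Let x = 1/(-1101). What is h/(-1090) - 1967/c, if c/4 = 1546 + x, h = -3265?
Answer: 1986943667/742135220 ≈ 2.6773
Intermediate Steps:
x = -1/1101 ≈ -0.00090826
c = 6808580/1101 (c = 4*(1546 - 1/1101) = 4*(1702145/1101) = 6808580/1101 ≈ 6184.0)
h/(-1090) - 1967/c = -3265/(-1090) - 1967/6808580/1101 = -3265*(-1/1090) - 1967*1101/6808580 = 653/218 - 2165667/6808580 = 1986943667/742135220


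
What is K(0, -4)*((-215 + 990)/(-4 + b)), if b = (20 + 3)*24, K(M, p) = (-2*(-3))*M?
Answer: 0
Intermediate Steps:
K(M, p) = 6*M
b = 552 (b = 23*24 = 552)
K(0, -4)*((-215 + 990)/(-4 + b)) = (6*0)*((-215 + 990)/(-4 + 552)) = 0*(775/548) = 0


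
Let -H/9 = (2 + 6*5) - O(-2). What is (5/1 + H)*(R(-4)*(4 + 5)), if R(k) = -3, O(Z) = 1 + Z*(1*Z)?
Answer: 6426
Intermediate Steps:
O(Z) = 1 + Z**2 (O(Z) = 1 + Z*Z = 1 + Z**2)
H = -243 (H = -9*((2 + 6*5) - (1 + (-2)**2)) = -9*((2 + 30) - (1 + 4)) = -9*(32 - 1*5) = -9*(32 - 5) = -9*27 = -243)
(5/1 + H)*(R(-4)*(4 + 5)) = (5/1 - 243)*(-3*(4 + 5)) = (5*1 - 243)*(-3*9) = (5 - 243)*(-27) = -238*(-27) = 6426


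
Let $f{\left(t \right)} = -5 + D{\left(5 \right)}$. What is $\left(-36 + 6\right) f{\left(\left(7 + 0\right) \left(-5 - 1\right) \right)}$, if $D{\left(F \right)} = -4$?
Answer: $270$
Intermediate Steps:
$f{\left(t \right)} = -9$ ($f{\left(t \right)} = -5 - 4 = -9$)
$\left(-36 + 6\right) f{\left(\left(7 + 0\right) \left(-5 - 1\right) \right)} = \left(-36 + 6\right) \left(-9\right) = \left(-30\right) \left(-9\right) = 270$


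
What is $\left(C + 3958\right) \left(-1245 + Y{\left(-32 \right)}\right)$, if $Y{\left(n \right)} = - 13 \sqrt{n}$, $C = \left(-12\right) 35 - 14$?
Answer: $-4387380 - 183248 i \sqrt{2} \approx -4.3874 \cdot 10^{6} - 2.5915 \cdot 10^{5} i$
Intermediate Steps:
$C = -434$ ($C = -420 - 14 = -434$)
$\left(C + 3958\right) \left(-1245 + Y{\left(-32 \right)}\right) = \left(-434 + 3958\right) \left(-1245 - 13 \sqrt{-32}\right) = 3524 \left(-1245 - 13 \cdot 4 i \sqrt{2}\right) = 3524 \left(-1245 - 52 i \sqrt{2}\right) = -4387380 - 183248 i \sqrt{2}$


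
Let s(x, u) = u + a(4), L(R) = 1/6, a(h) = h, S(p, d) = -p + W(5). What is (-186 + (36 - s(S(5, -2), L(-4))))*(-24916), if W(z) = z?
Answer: 11523650/3 ≈ 3.8412e+6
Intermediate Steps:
S(p, d) = 5 - p (S(p, d) = -p + 5 = 5 - p)
L(R) = ⅙
s(x, u) = 4 + u (s(x, u) = u + 4 = 4 + u)
(-186 + (36 - s(S(5, -2), L(-4))))*(-24916) = (-186 + (36 - (4 + ⅙)))*(-24916) = (-186 + (36 - 1*25/6))*(-24916) = (-186 + (36 - 25/6))*(-24916) = (-186 + 191/6)*(-24916) = -925/6*(-24916) = 11523650/3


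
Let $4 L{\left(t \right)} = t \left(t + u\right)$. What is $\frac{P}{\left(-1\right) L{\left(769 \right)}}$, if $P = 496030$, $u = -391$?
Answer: $- \frac{992060}{145341} \approx -6.8257$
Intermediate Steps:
$L{\left(t \right)} = \frac{t \left(-391 + t\right)}{4}$ ($L{\left(t \right)} = \frac{t \left(t - 391\right)}{4} = \frac{t \left(-391 + t\right)}{4}$)
$\frac{P}{\left(-1\right) L{\left(769 \right)}} = \frac{496030}{\left(-1\right) \frac{1}{4} \cdot 769 \left(-391 + 769\right)} = \frac{496030}{\left(-1\right) \frac{1}{4} \cdot 769 \cdot 378} = \frac{496030}{\left(-1\right) \frac{145341}{2}} = \frac{496030}{- \frac{145341}{2}} = 496030 \left(- \frac{2}{145341}\right) = - \frac{992060}{145341}$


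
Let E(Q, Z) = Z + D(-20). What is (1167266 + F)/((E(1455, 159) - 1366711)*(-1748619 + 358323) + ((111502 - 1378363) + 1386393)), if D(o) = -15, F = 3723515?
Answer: 4890781/1899932753364 ≈ 2.5742e-6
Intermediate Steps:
E(Q, Z) = -15 + Z (E(Q, Z) = Z - 15 = -15 + Z)
(1167266 + F)/((E(1455, 159) - 1366711)*(-1748619 + 358323) + ((111502 - 1378363) + 1386393)) = (1167266 + 3723515)/(((-15 + 159) - 1366711)*(-1748619 + 358323) + ((111502 - 1378363) + 1386393)) = 4890781/((144 - 1366711)*(-1390296) + (-1266861 + 1386393)) = 4890781/(-1366567*(-1390296) + 119532) = 4890781/(1899932633832 + 119532) = 4890781/1899932753364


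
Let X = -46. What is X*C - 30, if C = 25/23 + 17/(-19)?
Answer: -738/19 ≈ -38.842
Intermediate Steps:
C = 84/437 (C = 25*(1/23) + 17*(-1/19) = 25/23 - 17/19 = 84/437 ≈ 0.19222)
X*C - 30 = -46*84/437 - 30 = -168/19 - 30 = -738/19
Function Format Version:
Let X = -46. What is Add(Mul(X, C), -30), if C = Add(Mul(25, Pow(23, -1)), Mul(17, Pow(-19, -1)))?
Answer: Rational(-738, 19) ≈ -38.842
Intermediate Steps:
C = Rational(84, 437) (C = Add(Mul(25, Rational(1, 23)), Mul(17, Rational(-1, 19))) = Add(Rational(25, 23), Rational(-17, 19)) = Rational(84, 437) ≈ 0.19222)
Add(Mul(X, C), -30) = Add(Mul(-46, Rational(84, 437)), -30) = Add(Rational(-168, 19), -30) = Rational(-738, 19)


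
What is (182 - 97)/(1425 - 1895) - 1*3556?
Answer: -334281/94 ≈ -3556.2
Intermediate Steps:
(182 - 97)/(1425 - 1895) - 1*3556 = 85/(-470) - 3556 = 85*(-1/470) - 3556 = -17/94 - 3556 = -334281/94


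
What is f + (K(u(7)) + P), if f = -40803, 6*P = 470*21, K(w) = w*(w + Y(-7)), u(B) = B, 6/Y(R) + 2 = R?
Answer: -117341/3 ≈ -39114.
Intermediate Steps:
Y(R) = 6/(-2 + R)
K(w) = w*(-⅔ + w) (K(w) = w*(w + 6/(-2 - 7)) = w*(w + 6/(-9)) = w*(w + 6*(-⅑)) = w*(w - ⅔) = w*(-⅔ + w))
P = 1645 (P = (470*21)/6 = (⅙)*9870 = 1645)
f + (K(u(7)) + P) = -40803 + ((⅓)*7*(-2 + 3*7) + 1645) = -40803 + ((⅓)*7*(-2 + 21) + 1645) = -40803 + ((⅓)*7*19 + 1645) = -40803 + (133/3 + 1645) = -40803 + 5068/3 = -117341/3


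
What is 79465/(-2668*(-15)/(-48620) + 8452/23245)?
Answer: -4490455501675/25966433 ≈ -1.7293e+5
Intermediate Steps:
79465/(-2668*(-15)/(-48620) + 8452/23245) = 79465/(40020*(-1/48620) + 8452*(1/23245)) = 79465/(-2001/2431 + 8452/23245) = 79465/(-25966433/56508595) = 79465*(-56508595/25966433) = -4490455501675/25966433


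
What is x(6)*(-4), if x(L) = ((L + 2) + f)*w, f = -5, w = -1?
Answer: 12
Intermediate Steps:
x(L) = 3 - L (x(L) = ((L + 2) - 5)*(-1) = ((2 + L) - 5)*(-1) = (-3 + L)*(-1) = 3 - L)
x(6)*(-4) = (3 - 1*6)*(-4) = (3 - 6)*(-4) = -3*(-4) = 12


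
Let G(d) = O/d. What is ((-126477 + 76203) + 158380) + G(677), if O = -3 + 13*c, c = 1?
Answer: 73187772/677 ≈ 1.0811e+5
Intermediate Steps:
O = 10 (O = -3 + 13*1 = -3 + 13 = 10)
G(d) = 10/d
((-126477 + 76203) + 158380) + G(677) = ((-126477 + 76203) + 158380) + 10/677 = (-50274 + 158380) + 10*(1/677) = 108106 + 10/677 = 73187772/677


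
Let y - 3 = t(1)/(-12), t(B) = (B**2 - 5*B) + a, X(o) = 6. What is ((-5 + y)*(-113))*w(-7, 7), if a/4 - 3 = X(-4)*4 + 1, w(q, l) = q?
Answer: -8701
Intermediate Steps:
a = 112 (a = 12 + 4*(6*4 + 1) = 12 + 4*(24 + 1) = 12 + 4*25 = 12 + 100 = 112)
t(B) = 112 + B**2 - 5*B (t(B) = (B**2 - 5*B) + 112 = 112 + B**2 - 5*B)
y = -6 (y = 3 + (112 + 1**2 - 5*1)/(-12) = 3 + (112 + 1 - 5)*(-1/12) = 3 + 108*(-1/12) = 3 - 9 = -6)
((-5 + y)*(-113))*w(-7, 7) = ((-5 - 6)*(-113))*(-7) = -11*(-113)*(-7) = 1243*(-7) = -8701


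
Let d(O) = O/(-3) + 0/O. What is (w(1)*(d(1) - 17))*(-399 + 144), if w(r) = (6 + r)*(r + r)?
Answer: 61880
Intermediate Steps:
w(r) = 2*r*(6 + r) (w(r) = (6 + r)*(2*r) = 2*r*(6 + r))
d(O) = -O/3 (d(O) = O*(-⅓) + 0 = -O/3 + 0 = -O/3)
(w(1)*(d(1) - 17))*(-399 + 144) = ((2*1*(6 + 1))*(-⅓*1 - 17))*(-399 + 144) = ((2*1*7)*(-⅓ - 17))*(-255) = (14*(-52/3))*(-255) = -728/3*(-255) = 61880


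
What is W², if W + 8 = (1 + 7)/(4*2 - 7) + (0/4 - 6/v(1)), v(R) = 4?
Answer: 9/4 ≈ 2.2500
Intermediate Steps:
W = -3/2 (W = -8 + ((1 + 7)/(4*2 - 7) + (0/4 - 6/4)) = -8 + (8/(8 - 7) + (0*(¼) - 6*¼)) = -8 + (8/1 + (0 - 3/2)) = -8 + (8*1 - 3/2) = -8 + (8 - 3/2) = -8 + 13/2 = -3/2 ≈ -1.5000)
W² = (-3/2)² = 9/4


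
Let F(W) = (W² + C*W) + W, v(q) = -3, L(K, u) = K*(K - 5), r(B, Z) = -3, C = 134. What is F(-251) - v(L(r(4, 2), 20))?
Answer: 29119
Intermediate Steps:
L(K, u) = K*(-5 + K)
F(W) = W² + 135*W (F(W) = (W² + 134*W) + W = W² + 135*W)
F(-251) - v(L(r(4, 2), 20)) = -251*(135 - 251) - 1*(-3) = -251*(-116) + 3 = 29116 + 3 = 29119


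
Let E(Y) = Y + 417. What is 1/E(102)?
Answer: 1/519 ≈ 0.0019268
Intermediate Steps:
E(Y) = 417 + Y
1/E(102) = 1/(417 + 102) = 1/519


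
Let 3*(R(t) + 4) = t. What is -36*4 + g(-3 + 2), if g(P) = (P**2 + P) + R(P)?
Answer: -445/3 ≈ -148.33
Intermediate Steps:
R(t) = -4 + t/3
g(P) = -4 + P**2 + 4*P/3 (g(P) = (P**2 + P) + (-4 + P/3) = (P + P**2) + (-4 + P/3) = -4 + P**2 + 4*P/3)
-36*4 + g(-3 + 2) = -36*4 + (-4 + (-3 + 2)**2 + 4*(-3 + 2)/3) = -144 + (-4 + (-1)**2 + (4/3)*(-1)) = -144 + (-4 + 1 - 4/3) = -144 - 13/3 = -445/3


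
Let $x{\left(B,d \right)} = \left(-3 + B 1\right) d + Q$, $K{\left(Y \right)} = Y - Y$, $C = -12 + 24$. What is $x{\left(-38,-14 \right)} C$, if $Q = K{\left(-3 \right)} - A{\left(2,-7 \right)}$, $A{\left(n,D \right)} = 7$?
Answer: $6804$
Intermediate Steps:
$C = 12$
$K{\left(Y \right)} = 0$
$Q = -7$ ($Q = 0 - 7 = -7$)
$x{\left(B,d \right)} = -7 + d \left(-3 + B\right)$ ($x{\left(B,d \right)} = \left(-3 + B 1\right) d - 7 = \left(-3 + B\right) d - 7 = d \left(-3 + B\right) - 7 = -7 + d \left(-3 + B\right)$)
$x{\left(-38,-14 \right)} C = \left(-7 - -42 - -532\right) 12 = \left(-7 + 42 + 532\right) 12 = 567 \cdot 12 = 6804$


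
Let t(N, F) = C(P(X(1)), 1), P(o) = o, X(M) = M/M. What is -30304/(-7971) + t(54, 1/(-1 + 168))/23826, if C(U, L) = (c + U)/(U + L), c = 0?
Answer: 481351393/126611364 ≈ 3.8018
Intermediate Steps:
X(M) = 1
C(U, L) = U/(L + U) (C(U, L) = (0 + U)/(U + L) = U/(L + U))
t(N, F) = ½ (t(N, F) = 1/(1 + 1) = 1/2 = 1*(½) = ½)
-30304/(-7971) + t(54, 1/(-1 + 168))/23826 = -30304/(-7971) + (½)/23826 = -30304*(-1/7971) + (½)*(1/23826) = 30304/7971 + 1/47652 = 481351393/126611364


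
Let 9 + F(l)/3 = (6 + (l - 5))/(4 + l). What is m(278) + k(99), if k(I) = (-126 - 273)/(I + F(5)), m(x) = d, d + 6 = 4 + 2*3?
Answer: -103/74 ≈ -1.3919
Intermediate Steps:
F(l) = -27 + 3*(1 + l)/(4 + l) (F(l) = -27 + 3*((6 + (l - 5))/(4 + l)) = -27 + 3*((6 + (-5 + l))/(4 + l)) = -27 + 3*((1 + l)/(4 + l)) = -27 + 3*(1 + l)/(4 + l))
d = 4 (d = -6 + (4 + 2*3) = -6 + (4 + 6) = -6 + 10 = 4)
m(x) = 4
k(I) = -399/(-25 + I) (k(I) = (-126 - 273)/(I + 3*(-35 - 8*5)/(4 + 5)) = -399/(I + 3*(-35 - 40)/9) = -399/(I + 3*(1/9)*(-75)) = -399/(I - 25) = -399/(-25 + I))
m(278) + k(99) = 4 - 399/(-25 + 99) = 4 - 399/74 = -103/74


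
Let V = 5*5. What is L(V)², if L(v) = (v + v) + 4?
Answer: 2916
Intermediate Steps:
V = 25
L(v) = 4 + 2*v (L(v) = 2*v + 4 = 4 + 2*v)
L(V)² = (4 + 2*25)² = (4 + 50)² = 54² = 2916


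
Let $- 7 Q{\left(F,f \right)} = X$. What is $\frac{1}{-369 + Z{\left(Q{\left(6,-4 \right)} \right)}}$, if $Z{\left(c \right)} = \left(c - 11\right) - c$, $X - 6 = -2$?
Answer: $- \frac{1}{380} \approx -0.0026316$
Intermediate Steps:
$X = 4$ ($X = 6 - 2 = 4$)
$Q{\left(F,f \right)} = - \frac{4}{7}$ ($Q{\left(F,f \right)} = \left(- \frac{1}{7}\right) 4 = - \frac{4}{7}$)
$Z{\left(c \right)} = -11$ ($Z{\left(c \right)} = \left(-11 + c\right) - c = -11$)
$\frac{1}{-369 + Z{\left(Q{\left(6,-4 \right)} \right)}} = \frac{1}{-369 - 11} = \frac{1}{-380} = - \frac{1}{380}$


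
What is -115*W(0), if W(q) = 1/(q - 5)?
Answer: 23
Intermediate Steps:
W(q) = 1/(-5 + q)
-115*W(0) = -115/(-5 + 0) = -115/(-5) = -115*(-1/5) = 23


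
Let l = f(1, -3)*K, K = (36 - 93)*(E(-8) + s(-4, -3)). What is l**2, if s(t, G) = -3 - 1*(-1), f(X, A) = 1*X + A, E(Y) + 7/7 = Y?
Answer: 1572516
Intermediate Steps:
E(Y) = -1 + Y
f(X, A) = A + X (f(X, A) = X + A = A + X)
s(t, G) = -2 (s(t, G) = -3 + 1 = -2)
K = 627 (K = (36 - 93)*((-1 - 8) - 2) = -57*(-9 - 2) = -57*(-11) = 627)
l = -1254 (l = (-3 + 1)*627 = -2*627 = -1254)
l**2 = (-1254)**2 = 1572516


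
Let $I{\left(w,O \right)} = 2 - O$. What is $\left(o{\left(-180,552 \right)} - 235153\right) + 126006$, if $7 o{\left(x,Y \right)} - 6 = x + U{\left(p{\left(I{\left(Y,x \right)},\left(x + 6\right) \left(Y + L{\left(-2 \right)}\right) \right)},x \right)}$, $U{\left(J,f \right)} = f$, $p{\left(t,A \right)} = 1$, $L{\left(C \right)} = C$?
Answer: $- \frac{764383}{7} \approx -1.092 \cdot 10^{5}$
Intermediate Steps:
$o{\left(x,Y \right)} = \frac{6}{7} + \frac{2 x}{7}$ ($o{\left(x,Y \right)} = \frac{6}{7} + \frac{x + x}{7} = \frac{6}{7} + \frac{2 x}{7}$)
$\left(o{\left(-180,552 \right)} - 235153\right) + 126006 = \left(\left(\frac{6}{7} + \frac{2}{7} \left(-180\right)\right) - 235153\right) + 126006 = \left(\left(\frac{6}{7} - \frac{360}{7}\right) - 235153\right) + 126006 = \left(- \frac{354}{7} - 235153\right) + 126006 = - \frac{1646425}{7} + 126006 = - \frac{764383}{7}$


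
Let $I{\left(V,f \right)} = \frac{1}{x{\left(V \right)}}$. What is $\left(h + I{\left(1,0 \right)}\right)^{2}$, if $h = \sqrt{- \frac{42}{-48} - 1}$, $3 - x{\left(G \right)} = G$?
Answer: $\frac{\left(2 + i \sqrt{2}\right)^{2}}{16} \approx 0.125 + 0.35355 i$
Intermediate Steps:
$x{\left(G \right)} = 3 - G$
$I{\left(V,f \right)} = \frac{1}{3 - V}$
$h = \frac{i \sqrt{2}}{4}$ ($h = \sqrt{\left(-42\right) \left(- \frac{1}{48}\right) - 1} = \sqrt{\frac{7}{8} - 1} = \sqrt{- \frac{1}{8}} = \frac{i \sqrt{2}}{4} \approx 0.35355 i$)
$\left(h + I{\left(1,0 \right)}\right)^{2} = \left(\frac{i \sqrt{2}}{4} - \frac{1}{-3 + 1}\right)^{2} = \left(\frac{i \sqrt{2}}{4} - \frac{1}{-2}\right)^{2} = \left(\frac{i \sqrt{2}}{4} - - \frac{1}{2}\right)^{2} = \left(\frac{i \sqrt{2}}{4} + \frac{1}{2}\right)^{2} = \left(\frac{1}{2} + \frac{i \sqrt{2}}{4}\right)^{2}$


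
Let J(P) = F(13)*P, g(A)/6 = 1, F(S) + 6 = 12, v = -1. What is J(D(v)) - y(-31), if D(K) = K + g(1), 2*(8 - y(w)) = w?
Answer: 13/2 ≈ 6.5000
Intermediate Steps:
F(S) = 6 (F(S) = -6 + 12 = 6)
g(A) = 6 (g(A) = 6*1 = 6)
y(w) = 8 - w/2
D(K) = 6 + K (D(K) = K + 6 = 6 + K)
J(P) = 6*P
J(D(v)) - y(-31) = 6*(6 - 1) - (8 - ½*(-31)) = 6*5 - (8 + 31/2) = 30 - 1*47/2 = 30 - 47/2 = 13/2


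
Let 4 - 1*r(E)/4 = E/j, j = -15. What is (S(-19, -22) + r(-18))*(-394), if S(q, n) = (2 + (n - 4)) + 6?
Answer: 13396/5 ≈ 2679.2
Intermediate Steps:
S(q, n) = 4 + n (S(q, n) = (2 + (-4 + n)) + 6 = (-2 + n) + 6 = 4 + n)
r(E) = 16 + 4*E/15 (r(E) = 16 - 4*E/(-15) = 16 - 4*E*(-1)/15 = 16 - (-4)*E/15 = 16 + 4*E/15)
(S(-19, -22) + r(-18))*(-394) = ((4 - 22) + (16 + (4/15)*(-18)))*(-394) = (-18 + (16 - 24/5))*(-394) = (-18 + 56/5)*(-394) = -34/5*(-394) = 13396/5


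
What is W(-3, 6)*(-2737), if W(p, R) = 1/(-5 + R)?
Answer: -2737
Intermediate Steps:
W(-3, 6)*(-2737) = -2737/(-5 + 6) = -2737/1 = 1*(-2737) = -2737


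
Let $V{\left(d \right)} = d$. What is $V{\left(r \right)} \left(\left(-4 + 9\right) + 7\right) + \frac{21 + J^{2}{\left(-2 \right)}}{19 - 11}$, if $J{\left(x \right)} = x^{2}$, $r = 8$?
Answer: $\frac{805}{8} \approx 100.63$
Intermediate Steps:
$V{\left(r \right)} \left(\left(-4 + 9\right) + 7\right) + \frac{21 + J^{2}{\left(-2 \right)}}{19 - 11} = 8 \left(\left(-4 + 9\right) + 7\right) + \frac{21 + \left(\left(-2\right)^{2}\right)^{2}}{19 - 11} = 8 \left(5 + 7\right) + \frac{21 + 4^{2}}{8} = 8 \cdot 12 + \left(21 + 16\right) \frac{1}{8} = 96 + 37 \cdot \frac{1}{8} = 96 + \frac{37}{8} = \frac{805}{8}$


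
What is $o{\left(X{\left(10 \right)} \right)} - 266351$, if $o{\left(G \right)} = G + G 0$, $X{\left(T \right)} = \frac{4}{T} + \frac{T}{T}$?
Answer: $- \frac{1331748}{5} \approx -2.6635 \cdot 10^{5}$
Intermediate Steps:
$X{\left(T \right)} = 1 + \frac{4}{T}$ ($X{\left(T \right)} = \frac{4}{T} + 1 = 1 + \frac{4}{T}$)
$o{\left(G \right)} = G$ ($o{\left(G \right)} = G + 0 = G$)
$o{\left(X{\left(10 \right)} \right)} - 266351 = \frac{4 + 10}{10} - 266351 = \frac{1}{10} \cdot 14 - 266351 = \frac{7}{5} - 266351 = - \frac{1331748}{5}$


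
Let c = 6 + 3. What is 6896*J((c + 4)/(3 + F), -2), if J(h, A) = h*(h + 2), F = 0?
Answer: 1703312/9 ≈ 1.8926e+5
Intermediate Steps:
c = 9
J(h, A) = h*(2 + h)
6896*J((c + 4)/(3 + F), -2) = 6896*(((9 + 4)/(3 + 0))*(2 + (9 + 4)/(3 + 0))) = 6896*((13/3)*(2 + 13/3)) = 6896*((13*(1/3))*(2 + 13*(1/3))) = 6896*(13*(2 + 13/3)/3) = 6896*((13/3)*(19/3)) = 6896*(247/9) = 1703312/9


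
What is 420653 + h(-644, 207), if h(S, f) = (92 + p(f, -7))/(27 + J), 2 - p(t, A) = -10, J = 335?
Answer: 76138245/181 ≈ 4.2065e+5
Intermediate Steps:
p(t, A) = 12 (p(t, A) = 2 - 1*(-10) = 2 + 10 = 12)
h(S, f) = 52/181 (h(S, f) = (92 + 12)/(27 + 335) = 104/362 = 104*(1/362) = 52/181)
420653 + h(-644, 207) = 420653 + 52/181 = 76138245/181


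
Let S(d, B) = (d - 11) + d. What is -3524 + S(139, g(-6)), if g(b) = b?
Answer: -3257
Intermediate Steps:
S(d, B) = -11 + 2*d (S(d, B) = (-11 + d) + d = -11 + 2*d)
-3524 + S(139, g(-6)) = -3524 + (-11 + 2*139) = -3524 + (-11 + 278) = -3524 + 267 = -3257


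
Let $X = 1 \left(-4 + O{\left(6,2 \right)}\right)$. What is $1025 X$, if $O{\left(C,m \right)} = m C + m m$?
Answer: $12300$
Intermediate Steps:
$O{\left(C,m \right)} = m^{2} + C m$ ($O{\left(C,m \right)} = C m + m^{2} = m^{2} + C m$)
$X = 12$ ($X = 1 \left(-4 + 2 \left(6 + 2\right)\right) = 1 \left(-4 + 2 \cdot 8\right) = 1 \left(-4 + 16\right) = 1 \cdot 12 = 12$)
$1025 X = 1025 \cdot 12 = 12300$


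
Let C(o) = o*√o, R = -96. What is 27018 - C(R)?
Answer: 27018 + 384*I*√6 ≈ 27018.0 + 940.6*I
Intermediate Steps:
C(o) = o^(3/2)
27018 - C(R) = 27018 - (-96)^(3/2) = 27018 - (-384)*I*√6 = 27018 + 384*I*√6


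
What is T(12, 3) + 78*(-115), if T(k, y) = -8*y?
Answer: -8994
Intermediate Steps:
T(12, 3) + 78*(-115) = -8*3 + 78*(-115) = -24 - 8970 = -8994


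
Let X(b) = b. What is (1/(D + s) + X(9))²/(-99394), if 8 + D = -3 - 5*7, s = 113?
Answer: -182408/223089833 ≈ -0.00081764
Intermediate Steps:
D = -46 (D = -8 + (-3 - 5*7) = -8 + (-3 - 35) = -8 - 38 = -46)
(1/(D + s) + X(9))²/(-99394) = (1/(-46 + 113) + 9)²/(-99394) = (1/67 + 9)²*(-1/99394) = (604/67)²*(-1/99394) = (364816/4489)*(-1/99394) = -182408/223089833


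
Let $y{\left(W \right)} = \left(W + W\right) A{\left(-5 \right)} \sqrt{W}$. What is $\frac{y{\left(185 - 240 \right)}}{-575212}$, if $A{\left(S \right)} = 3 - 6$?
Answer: $- \frac{15 i \sqrt{55}}{26146} \approx - 0.0042547 i$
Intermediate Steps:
$A{\left(S \right)} = -3$ ($A{\left(S \right)} = 3 - 6 = -3$)
$y{\left(W \right)} = - 6 W^{\frac{3}{2}}$ ($y{\left(W \right)} = \left(W + W\right) \left(-3\right) \sqrt{W} = 2 W \left(-3\right) \sqrt{W} = - 6 W \sqrt{W} = - 6 W^{\frac{3}{2}}$)
$\frac{y{\left(185 - 240 \right)}}{-575212} = \frac{\left(-6\right) \left(185 - 240\right)^{\frac{3}{2}}}{-575212} = - 6 \left(-55\right)^{\frac{3}{2}} \left(- \frac{1}{575212}\right) = - 6 \left(- 55 i \sqrt{55}\right) \left(- \frac{1}{575212}\right) = 330 i \sqrt{55} \left(- \frac{1}{575212}\right) = - \frac{15 i \sqrt{55}}{26146}$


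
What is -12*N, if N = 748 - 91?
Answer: -7884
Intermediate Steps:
N = 657
-12*N = -12*657 = -7884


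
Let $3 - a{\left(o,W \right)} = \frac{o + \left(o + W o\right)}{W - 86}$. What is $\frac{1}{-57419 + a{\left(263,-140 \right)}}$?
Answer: $- \frac{113}{6506155} \approx -1.7368 \cdot 10^{-5}$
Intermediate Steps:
$a{\left(o,W \right)} = 3 - \frac{2 o + W o}{-86 + W}$ ($a{\left(o,W \right)} = 3 - \frac{o + \left(o + W o\right)}{W - 86} = 3 - \frac{2 o + W o}{-86 + W}$)
$\frac{1}{-57419 + a{\left(263,-140 \right)}} = \frac{1}{-57419 + \frac{-258 - 526 + 3 \left(-140\right) - \left(-140\right) 263}{-86 - 140}} = \frac{1}{-57419 + \frac{-258 - 526 - 420 + 36820}{-226}} = \frac{1}{-57419 - \frac{17808}{113}} = \frac{1}{- \frac{6506155}{113}} = - \frac{113}{6506155}$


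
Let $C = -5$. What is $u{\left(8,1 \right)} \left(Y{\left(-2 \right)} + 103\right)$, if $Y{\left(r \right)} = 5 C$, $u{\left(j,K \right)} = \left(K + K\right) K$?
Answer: $156$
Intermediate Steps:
$u{\left(j,K \right)} = 2 K^{2}$ ($u{\left(j,K \right)} = 2 K K = 2 K^{2}$)
$Y{\left(r \right)} = -25$ ($Y{\left(r \right)} = 5 \left(-5\right) = -25$)
$u{\left(8,1 \right)} \left(Y{\left(-2 \right)} + 103\right) = 2 \cdot 1^{2} \left(-25 + 103\right) = 2 \cdot 1 \cdot 78 = 2 \cdot 78 = 156$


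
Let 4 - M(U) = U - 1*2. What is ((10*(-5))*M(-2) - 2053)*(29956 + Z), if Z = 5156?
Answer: -86129736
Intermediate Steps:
M(U) = 6 - U (M(U) = 4 - (U - 1*2) = 4 - (U - 2) = 4 - (-2 + U) = 4 + (2 - U) = 6 - U)
((10*(-5))*M(-2) - 2053)*(29956 + Z) = ((10*(-5))*(6 - 1*(-2)) - 2053)*(29956 + 5156) = (-50*(6 + 2) - 2053)*35112 = (-50*8 - 2053)*35112 = (-400 - 2053)*35112 = -2453*35112 = -86129736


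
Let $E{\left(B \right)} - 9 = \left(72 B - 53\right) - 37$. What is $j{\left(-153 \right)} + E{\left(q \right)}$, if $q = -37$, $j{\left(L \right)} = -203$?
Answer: $-2948$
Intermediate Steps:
$E{\left(B \right)} = -81 + 72 B$ ($E{\left(B \right)} = 9 + \left(\left(72 B - 53\right) - 37\right) = 9 + \left(\left(-53 + 72 B\right) - 37\right) = 9 + \left(-90 + 72 B\right) = -81 + 72 B$)
$j{\left(-153 \right)} + E{\left(q \right)} = -203 + \left(-81 + 72 \left(-37\right)\right) = -203 - 2745 = -2948$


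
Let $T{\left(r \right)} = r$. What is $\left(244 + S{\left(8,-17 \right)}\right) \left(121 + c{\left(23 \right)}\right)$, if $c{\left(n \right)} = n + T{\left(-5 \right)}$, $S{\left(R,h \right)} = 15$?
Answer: $36001$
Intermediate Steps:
$c{\left(n \right)} = -5 + n$ ($c{\left(n \right)} = n - 5 = -5 + n$)
$\left(244 + S{\left(8,-17 \right)}\right) \left(121 + c{\left(23 \right)}\right) = \left(244 + 15\right) \left(121 + \left(-5 + 23\right)\right) = 259 \left(121 + 18\right) = 259 \cdot 139 = 36001$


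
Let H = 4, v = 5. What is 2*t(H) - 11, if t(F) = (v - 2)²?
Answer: 7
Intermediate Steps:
t(F) = 9 (t(F) = (5 - 2)² = 3² = 9)
2*t(H) - 11 = 2*9 - 11 = 18 - 11 = 7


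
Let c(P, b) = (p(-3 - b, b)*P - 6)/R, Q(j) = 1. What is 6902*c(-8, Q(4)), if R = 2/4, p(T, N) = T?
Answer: 358904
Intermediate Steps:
R = 1/2 (R = 2*(1/4) = 1/2 ≈ 0.50000)
c(P, b) = -12 + 2*P*(-3 - b) (c(P, b) = ((-3 - b)*P - 6)/(1/2) = (P*(-3 - b) - 6)*2 = (-6 + P*(-3 - b))*2 = -12 + 2*P*(-3 - b))
6902*c(-8, Q(4)) = 6902*(-12 - 2*(-8)*(3 + 1)) = 6902*(-12 - 2*(-8)*4) = 6902*(-12 + 64) = 6902*52 = 358904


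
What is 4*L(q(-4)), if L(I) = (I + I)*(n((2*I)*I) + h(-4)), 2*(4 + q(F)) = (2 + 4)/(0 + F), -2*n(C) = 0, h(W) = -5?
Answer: 190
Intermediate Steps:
n(C) = 0 (n(C) = -½*0 = 0)
q(F) = -4 + 3/F (q(F) = -4 + ((2 + 4)/(0 + F))/2 = -4 + (6/F)/2 = -4 + 3/F)
L(I) = -10*I (L(I) = (I + I)*(0 - 5) = (2*I)*(-5) = -10*I)
4*L(q(-4)) = 4*(-10*(-4 + 3/(-4))) = 4*(-10*(-4 + 3*(-¼))) = 4*(-10*(-4 - ¾)) = 4*(-10*(-19/4)) = 4*(95/2) = 190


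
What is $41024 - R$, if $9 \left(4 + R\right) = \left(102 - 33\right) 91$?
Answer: $\frac{120991}{3} \approx 40330.0$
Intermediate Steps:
$R = \frac{2081}{3}$ ($R = -4 + \frac{\left(102 - 33\right) 91}{9} = -4 + \frac{69 \cdot 91}{9} = -4 + \frac{1}{9} \cdot 6279 = -4 + \frac{2093}{3} = \frac{2081}{3} \approx 693.67$)
$41024 - R = 41024 - \frac{2081}{3} = \frac{120991}{3}$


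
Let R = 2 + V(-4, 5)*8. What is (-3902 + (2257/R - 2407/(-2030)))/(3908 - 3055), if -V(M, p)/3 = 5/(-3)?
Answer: -403943/89565 ≈ -4.5101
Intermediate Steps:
V(M, p) = 5 (V(M, p) = -15/(-3) = -15*(-1)/3 = -3*(-5/3) = 5)
R = 42 (R = 2 + 5*8 = 2 + 40 = 42)
(-3902 + (2257/R - 2407/(-2030)))/(3908 - 3055) = (-3902 + (2257/42 - 2407/(-2030)))/(3908 - 3055) = (-3902 + (2257*(1/42) - 2407*(-1/2030)))/853 = (-3902 + (2257/42 + 83/70))*(1/853) = (-3902 + 5767/105)*(1/853) = -403943/105*1/853 = -403943/89565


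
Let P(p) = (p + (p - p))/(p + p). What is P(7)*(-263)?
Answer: -263/2 ≈ -131.50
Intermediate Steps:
P(p) = ½ (P(p) = (p + 0)/((2*p)) = p*(1/(2*p)) = ½)
P(7)*(-263) = (½)*(-263) = -263/2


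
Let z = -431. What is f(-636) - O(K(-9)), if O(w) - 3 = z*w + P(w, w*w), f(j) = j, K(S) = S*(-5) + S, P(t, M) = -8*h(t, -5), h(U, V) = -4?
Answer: 14845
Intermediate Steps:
P(t, M) = 32 (P(t, M) = -8*(-4) = 32)
K(S) = -4*S (K(S) = -5*S + S = -4*S)
O(w) = 35 - 431*w (O(w) = 3 + (-431*w + 32) = 3 + (32 - 431*w) = 35 - 431*w)
f(-636) - O(K(-9)) = -636 - (35 - (-1724)*(-9)) = -636 - (35 - 431*36) = -636 - (35 - 15516) = -636 - 1*(-15481) = -636 + 15481 = 14845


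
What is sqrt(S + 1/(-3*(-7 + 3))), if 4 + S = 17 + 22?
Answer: sqrt(1263)/6 ≈ 5.9231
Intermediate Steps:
S = 35 (S = -4 + (17 + 22) = -4 + 39 = 35)
sqrt(S + 1/(-3*(-7 + 3))) = sqrt(35 + 1/(-3*(-7 + 3))) = sqrt(35 + 1/(-3*(-4))) = sqrt(35 + 1/12) = sqrt(421/12) = sqrt(1263)/6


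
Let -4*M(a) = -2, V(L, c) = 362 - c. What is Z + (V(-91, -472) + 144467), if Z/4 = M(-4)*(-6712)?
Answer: 131877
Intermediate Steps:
M(a) = ½ (M(a) = -¼*(-2) = ½)
Z = -13424 (Z = 4*((½)*(-6712)) = 4*(-3356) = -13424)
Z + (V(-91, -472) + 144467) = -13424 + ((362 - 1*(-472)) + 144467) = -13424 + ((362 + 472) + 144467) = -13424 + (834 + 144467) = -13424 + 145301 = 131877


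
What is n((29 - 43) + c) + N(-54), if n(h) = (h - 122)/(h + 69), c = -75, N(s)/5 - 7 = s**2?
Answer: 292511/20 ≈ 14626.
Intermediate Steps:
N(s) = 35 + 5*s**2
n(h) = (-122 + h)/(69 + h)
n((29 - 43) + c) + N(-54) = (-122 + ((29 - 43) - 75))/(69 + ((29 - 43) - 75)) + (35 + 5*(-54)**2) = (-122 + (-14 - 75))/(69 + (-14 - 75)) + (35 + 5*2916) = (-122 - 89)/(69 - 89) + (35 + 14580) = -211/(-20) + 14615 = -1/20*(-211) + 14615 = 211/20 + 14615 = 292511/20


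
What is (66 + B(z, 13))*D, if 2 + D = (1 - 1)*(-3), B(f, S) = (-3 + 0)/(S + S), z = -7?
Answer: -1713/13 ≈ -131.77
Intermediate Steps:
B(f, S) = -3/(2*S) (B(f, S) = -3*1/(2*S) = -3/(2*S))
D = -2 (D = -2 + (1 - 1)*(-3) = -2 + 0*(-3) = -2 + 0 = -2)
(66 + B(z, 13))*D = (66 - 3/2/13)*(-2) = (66 - 3/2*1/13)*(-2) = (66 - 3/26)*(-2) = (1713/26)*(-2) = -1713/13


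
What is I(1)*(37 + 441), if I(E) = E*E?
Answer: 478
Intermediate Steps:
I(E) = E²
I(1)*(37 + 441) = 1²*(37 + 441) = 1*478 = 478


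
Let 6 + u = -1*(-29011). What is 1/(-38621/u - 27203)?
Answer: -29005/789061636 ≈ -3.6759e-5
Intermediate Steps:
u = 29005 (u = -6 - 1*(-29011) = -6 + 29011 = 29005)
1/(-38621/u - 27203) = 1/(-38621/29005 - 27203) = 1/(-789061636/29005) = -29005/789061636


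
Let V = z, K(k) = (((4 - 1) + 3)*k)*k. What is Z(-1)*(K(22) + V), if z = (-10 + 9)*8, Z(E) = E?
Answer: -2896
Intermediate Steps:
z = -8 (z = -1*8 = -8)
K(k) = 6*k**2 (K(k) = ((3 + 3)*k)*k = (6*k)*k = 6*k**2)
V = -8
Z(-1)*(K(22) + V) = -(6*22**2 - 8) = -(6*484 - 8) = -(2904 - 8) = -1*2896 = -2896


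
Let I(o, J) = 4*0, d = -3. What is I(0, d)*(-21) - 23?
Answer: -23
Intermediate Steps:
I(o, J) = 0
I(0, d)*(-21) - 23 = 0*(-21) - 23 = 0 - 23 = -23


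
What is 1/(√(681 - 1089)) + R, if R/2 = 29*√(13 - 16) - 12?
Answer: -24 + 58*I*√3 - I*√102/204 ≈ -24.0 + 100.41*I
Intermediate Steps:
R = -24 + 58*I*√3 (R = 2*(29*√(13 - 16) - 12) = 2*(29*√(-3) - 12) = 2*(29*(I*√3) - 12) = 2*(29*I*√3 - 12) = 2*(-12 + 29*I*√3) = -24 + 58*I*√3 ≈ -24.0 + 100.46*I)
1/(√(681 - 1089)) + R = 1/(√(681 - 1089)) + (-24 + 58*I*√3) = 1/(√(-408)) + (-24 + 58*I*√3) = 1/(2*I*√102) + (-24 + 58*I*√3) = -I*√102/204 + (-24 + 58*I*√3) = -24 + 58*I*√3 - I*√102/204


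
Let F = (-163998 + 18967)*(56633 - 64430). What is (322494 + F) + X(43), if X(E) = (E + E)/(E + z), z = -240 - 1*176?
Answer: 421911191887/373 ≈ 1.1311e+9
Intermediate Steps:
z = -416 (z = -240 - 176 = -416)
X(E) = 2*E/(-416 + E) (X(E) = (E + E)/(E - 416) = (2*E)/(-416 + E) = 2*E/(-416 + E))
F = 1130806707 (F = -145031*(-7797) = 1130806707)
(322494 + F) + X(43) = (322494 + 1130806707) + 2*43/(-416 + 43) = 1131129201 + 2*43/(-373) = 1131129201 + 2*43*(-1/373) = 1131129201 - 86/373 = 421911191887/373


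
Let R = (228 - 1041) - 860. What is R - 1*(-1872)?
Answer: 199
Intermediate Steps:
R = -1673 (R = -813 - 860 = -1673)
R - 1*(-1872) = -1673 - 1*(-1872) = -1673 + 1872 = 199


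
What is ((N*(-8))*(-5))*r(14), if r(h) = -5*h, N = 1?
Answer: -2800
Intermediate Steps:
((N*(-8))*(-5))*r(14) = ((1*(-8))*(-5))*(-5*14) = -8*(-5)*(-70) = 40*(-70) = -2800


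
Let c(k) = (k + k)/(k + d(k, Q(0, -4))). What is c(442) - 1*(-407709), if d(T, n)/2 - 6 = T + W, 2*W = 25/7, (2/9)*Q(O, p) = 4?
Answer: 3828801407/9391 ≈ 4.0771e+5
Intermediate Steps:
Q(O, p) = 18 (Q(O, p) = (9/2)*4 = 18)
W = 25/14 (W = (25/7)/2 = (25*(⅐))/2 = (½)*(25/7) = 25/14 ≈ 1.7857)
d(T, n) = 109/7 + 2*T (d(T, n) = 12 + 2*(T + 25/14) = 12 + 2*(25/14 + T) = 12 + (25/7 + 2*T) = 109/7 + 2*T)
c(k) = 2*k/(109/7 + 3*k) (c(k) = (k + k)/(k + (109/7 + 2*k)) = (2*k)/(109/7 + 3*k) = 2*k/(109/7 + 3*k))
c(442) - 1*(-407709) = 14*442/(109 + 21*442) - 1*(-407709) = 14*442/(109 + 9282) + 407709 = 14*442/9391 + 407709 = 14*442*(1/9391) + 407709 = 6188/9391 + 407709 = 3828801407/9391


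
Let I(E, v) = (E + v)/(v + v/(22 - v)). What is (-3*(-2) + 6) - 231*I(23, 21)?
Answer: -230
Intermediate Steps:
I(E, v) = (E + v)/(v + v/(22 - v))
(-3*(-2) + 6) - 231*I(23, 21) = (-3*(-2) + 6) - 231*(21² - 22*23 - 22*21 + 23*21)/(21*(-23 + 21)) = (6 + 6) - 11*(441 - 506 - 462 + 483)/(-2) = 12 - 11*(-1)*(-44)/2 = 12 - 231*22/21 = 12 - 242 = -230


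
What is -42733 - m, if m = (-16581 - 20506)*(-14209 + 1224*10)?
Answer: -73067036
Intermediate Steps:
m = 73024303 (m = -37087*(-14209 + 12240) = -37087*(-1969) = 73024303)
-42733 - m = -42733 - 1*73024303 = -42733 - 73024303 = -73067036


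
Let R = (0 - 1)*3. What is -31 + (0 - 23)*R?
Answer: 38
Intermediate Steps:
R = -3 (R = -1*3 = -3)
-31 + (0 - 23)*R = -31 + (0 - 23)*(-3) = -31 - 23*(-3) = -31 + 69 = 38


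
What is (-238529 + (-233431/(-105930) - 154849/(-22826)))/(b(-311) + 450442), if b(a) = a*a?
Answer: -13107532165151/30068573900985 ≈ -0.43592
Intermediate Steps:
b(a) = a²
(-238529 + (-233431/(-105930) - 154849/(-22826)))/(b(-311) + 450442) = (-238529 + (-233431/(-105930) - 154849/(-22826)))/((-311)² + 450442) = (-238529 + (-233431*(-1/105930) - 154849*(-1/22826)))/(96721 + 450442) = (-238529 + (21221/9630 + 154849/22826))/547163 = (-238529 + 493896604/54953595)*(1/547163) = -13107532165151/54953595*1/547163 = -13107532165151/30068573900985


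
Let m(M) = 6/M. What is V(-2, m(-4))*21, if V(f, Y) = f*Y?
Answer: 63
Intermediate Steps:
V(f, Y) = Y*f
V(-2, m(-4))*21 = ((6/(-4))*(-2))*21 = ((6*(-¼))*(-2))*21 = -3/2*(-2)*21 = 3*21 = 63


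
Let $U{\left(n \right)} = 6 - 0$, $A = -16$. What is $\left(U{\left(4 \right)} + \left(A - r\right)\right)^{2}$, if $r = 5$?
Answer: $225$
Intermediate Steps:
$U{\left(n \right)} = 6$ ($U{\left(n \right)} = 6 + 0 = 6$)
$\left(U{\left(4 \right)} + \left(A - r\right)\right)^{2} = \left(6 - 21\right)^{2} = \left(-15\right)^{2} = 225$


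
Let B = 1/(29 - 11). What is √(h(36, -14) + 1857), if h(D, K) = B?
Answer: √66854/6 ≈ 43.094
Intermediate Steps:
B = 1/18 ≈ 0.055556
h(D, K) = 1/18
√(h(36, -14) + 1857) = √(1/18 + 1857) = √(33427/18) = √66854/6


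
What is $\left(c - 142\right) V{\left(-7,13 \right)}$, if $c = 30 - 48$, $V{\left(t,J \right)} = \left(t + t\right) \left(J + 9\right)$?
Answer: $49280$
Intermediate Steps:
$V{\left(t,J \right)} = 2 t \left(9 + J\right)$
$c = -18$
$\left(c - 142\right) V{\left(-7,13 \right)} = \left(-18 - 142\right) 2 \left(-7\right) \left(9 + 13\right) = - 160 \cdot 2 \left(-7\right) 22 = \left(-160\right) \left(-308\right) = 49280$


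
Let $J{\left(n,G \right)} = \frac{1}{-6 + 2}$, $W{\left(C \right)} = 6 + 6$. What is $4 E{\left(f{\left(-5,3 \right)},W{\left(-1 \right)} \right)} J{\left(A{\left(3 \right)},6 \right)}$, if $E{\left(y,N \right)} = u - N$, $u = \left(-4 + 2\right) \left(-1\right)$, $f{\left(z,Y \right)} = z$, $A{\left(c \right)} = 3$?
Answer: $10$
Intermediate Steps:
$W{\left(C \right)} = 12$
$u = 2$ ($u = \left(-2\right) \left(-1\right) = 2$)
$E{\left(y,N \right)} = 2 - N$
$J{\left(n,G \right)} = - \frac{1}{4}$ ($J{\left(n,G \right)} = \frac{1}{-4} = - \frac{1}{4}$)
$4 E{\left(f{\left(-5,3 \right)},W{\left(-1 \right)} \right)} J{\left(A{\left(3 \right)},6 \right)} = 4 \left(2 - 12\right) \left(- \frac{1}{4}\right) = 4 \left(-10\right) \left(- \frac{1}{4}\right) = \left(-40\right) \left(- \frac{1}{4}\right) = 10$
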